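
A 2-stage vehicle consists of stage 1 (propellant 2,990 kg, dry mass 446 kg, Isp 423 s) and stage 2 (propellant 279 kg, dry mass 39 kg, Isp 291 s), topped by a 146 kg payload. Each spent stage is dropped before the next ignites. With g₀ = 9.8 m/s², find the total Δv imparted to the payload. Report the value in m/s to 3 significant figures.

Ignition mass of stage 1 = 2,990+446 + 279+39 + 146 = 3,900 kg.
Stage 1: m₀ = 3,900 kg, m_f = 3,900 − 2,990 = 910 kg; Δv = 423×9.8×ln(4.286) = 4145.4×1.4553 ≈ 6033 m/s.
Stage 2: m₀ = 464 kg, m_f = 464 − 279 = 185 kg; Δv = 291×9.8×ln(2.508) = 2851.8×0.9195 ≈ 2622 m/s.
Total Δv = 6033 + 2622 = 8655 m/s.

Δv ≈ 8660 m/s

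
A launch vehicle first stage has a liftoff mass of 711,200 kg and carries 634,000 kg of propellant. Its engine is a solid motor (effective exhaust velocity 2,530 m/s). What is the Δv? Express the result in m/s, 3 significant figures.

Δv ≈ 5620 m/s

m_f = m₀ − m_prop = 711,200 − 634,000 = 77,200 kg.
Δv = v_e · ln(m₀/m_f) = 2530.0 × ln(9.212) = 2530.0 × 2.2206 ≈ 5618.0 m/s.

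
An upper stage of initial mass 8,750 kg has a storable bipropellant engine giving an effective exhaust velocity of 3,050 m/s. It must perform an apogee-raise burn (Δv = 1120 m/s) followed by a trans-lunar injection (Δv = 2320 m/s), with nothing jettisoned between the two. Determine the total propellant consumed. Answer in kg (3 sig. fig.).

After the first burn: m = 8750 × exp(−1120/3050.0) = 8750 × 0.69266 = 6,060.78 kg.
After the second burn: m = 6,060.78 × exp(−2320/3050.0) = 6,060.78 × 0.46736 = 2,832.57 kg.
Total propellant = m₀ − m_final = 8750 − 2,832.57 = 5,917.43 kg.

total propellant consumed ≈ 5920 kg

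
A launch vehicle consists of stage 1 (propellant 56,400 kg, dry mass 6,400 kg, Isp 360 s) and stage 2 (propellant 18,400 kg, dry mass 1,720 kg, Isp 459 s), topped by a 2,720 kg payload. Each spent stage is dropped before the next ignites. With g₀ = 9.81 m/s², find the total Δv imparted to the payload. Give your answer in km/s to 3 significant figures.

Δv ≈ 11.2 km/s

Ignition mass of stage 1 = 56,400+6,400 + 18,400+1,720 + 2,720 = 85,640 kg.
Stage 1: m₀ = 85,640 kg, m_f = 85,640 − 56,400 = 29,240 kg; Δv = 360×9.81×ln(2.929) = 3531.6×1.0746 ≈ 3795 m/s.
Stage 2: m₀ = 22,840 kg, m_f = 22,840 − 18,400 = 4,440 kg; Δv = 459×9.81×ln(5.144) = 4502.8×1.6379 ≈ 7375 m/s.
Total Δv = 3795 + 7375 = 11170 m/s.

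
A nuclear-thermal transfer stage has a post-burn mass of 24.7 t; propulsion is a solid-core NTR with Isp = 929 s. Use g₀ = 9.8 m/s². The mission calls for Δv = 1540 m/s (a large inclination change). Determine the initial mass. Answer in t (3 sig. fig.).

initial mass ≈ 29.3 t

v_e = Isp · g₀ = 929 × 9.8 = 9104.2 m/s.
m₀/m_f = exp(Δv / v_e) = exp(1540 / 9104.2) = exp(0.1692) = 1.1843.
m₀ = m_f × 1.1843 = 24.7 × 1.1843 = 29.2522 t.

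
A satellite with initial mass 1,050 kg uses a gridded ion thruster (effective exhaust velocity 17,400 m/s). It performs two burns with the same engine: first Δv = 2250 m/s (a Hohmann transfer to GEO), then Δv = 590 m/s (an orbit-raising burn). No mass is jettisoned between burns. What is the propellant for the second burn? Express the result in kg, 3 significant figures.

propellant for the second burn ≈ 30.8 kg

After the first burn: m = 1050 × exp(−2250/17400.0) = 1050 × 0.87870 = 922.635 kg.
After the second burn: m = 922.635 × exp(−590/17400.0) = 922.635 × 0.96666 = 891.874 kg.
Second-burn propellant = 922.635 − 891.874 = 30.761 kg.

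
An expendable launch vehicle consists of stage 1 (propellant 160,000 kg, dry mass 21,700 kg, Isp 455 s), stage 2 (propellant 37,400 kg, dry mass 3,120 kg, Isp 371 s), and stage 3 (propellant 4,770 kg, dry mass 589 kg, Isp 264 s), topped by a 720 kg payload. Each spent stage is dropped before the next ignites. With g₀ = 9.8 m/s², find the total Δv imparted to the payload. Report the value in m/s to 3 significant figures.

Ignition mass of stage 1 = 160,000+21,700 + 37,400+3,120 + 4,770+589 + 720 = 228,299 kg.
Stage 1: m₀ = 228,299 kg, m_f = 228,299 − 160,000 = 68,299 kg; Δv = 455×9.8×ln(3.343) = 4459.0×1.2068 ≈ 5381 m/s.
Stage 2: m₀ = 46,599 kg, m_f = 46,599 − 37,400 = 9,199 kg; Δv = 371×9.8×ln(5.066) = 3635.8×1.6225 ≈ 5899 m/s.
Stage 3: m₀ = 6,079 kg, m_f = 6,079 − 4,770 = 1,309 kg; Δv = 264×9.8×ln(4.644) = 2587.2×1.5356 ≈ 3973 m/s.
Total Δv = 5381 + 5899 + 3973 = 15253 m/s.

Δv ≈ 15300 m/s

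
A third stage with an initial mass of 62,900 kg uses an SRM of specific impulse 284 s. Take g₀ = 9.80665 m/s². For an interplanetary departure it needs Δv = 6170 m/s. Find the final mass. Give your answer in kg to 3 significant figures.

v_e = Isp · g₀ = 284 × 9.80665 = 2785.1 m/s.
m₀/m_f = exp(Δv / v_e) = exp(6170 / 2785.1) = exp(2.2154) = 9.1648.
m_f = m₀ / 9.1648 = 62,900 / 9.1648 = 6,863.22 kg.

final mass ≈ 6860 kg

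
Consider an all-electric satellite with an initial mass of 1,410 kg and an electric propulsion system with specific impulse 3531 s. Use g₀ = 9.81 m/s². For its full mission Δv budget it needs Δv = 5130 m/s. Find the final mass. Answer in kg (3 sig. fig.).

final mass ≈ 1220 kg

v_e = Isp · g₀ = 3531 × 9.81 = 34639.1 m/s.
From the ideal rocket equation, m₀/m_f = exp(Δv / v_e) = exp(5130 / 34639.1) = exp(0.1481) = 1.1596.
m_f = m₀ / 1.1596 = 1,410 / 1.1596 = 1,215.94 kg.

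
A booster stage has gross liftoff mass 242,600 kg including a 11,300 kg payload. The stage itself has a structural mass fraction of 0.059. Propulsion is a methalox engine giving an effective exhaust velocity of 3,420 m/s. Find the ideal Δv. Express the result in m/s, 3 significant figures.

Δv ≈ 7780 m/s

Stage wet mass = m₀ − payload = 242,600 − 11,300 = 231,300 kg.
Stage dry mass = ε × stage wet mass = 0.059 × 231,300 = 13,646.7 kg.
Burnout mass m_f = stage dry + payload = 13,646.7 + 11,300 = 24,946.7 kg.
Rocket equation: Δv = v_e · ln(242,600/24,946.7) = 3420.0 × ln(9.725) = 3420.0 × 2.2747 ≈ 7779 m/s.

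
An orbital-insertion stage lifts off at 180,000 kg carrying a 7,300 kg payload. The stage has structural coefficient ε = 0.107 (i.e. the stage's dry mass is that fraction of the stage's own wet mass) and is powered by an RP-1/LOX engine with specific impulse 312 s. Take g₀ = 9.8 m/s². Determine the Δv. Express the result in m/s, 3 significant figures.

Stage wet mass = m₀ − payload = 180,000 − 7,300 = 172,700 kg.
Stage dry mass = ε × stage wet mass = 0.107 × 172,700 = 18,478.9 kg.
Burnout mass m_f = stage dry + payload = 18,478.9 + 7,300 = 25,778.9 kg.
v_e = Isp · g₀ = 312 × 9.8 = 3057.6 m/s.
Δv = v_e · ln(180,000/25,778.9) = 3057.6 × ln(6.982) = 3057.6 × 1.9434 ≈ 5942 m/s.

Δv ≈ 5940 m/s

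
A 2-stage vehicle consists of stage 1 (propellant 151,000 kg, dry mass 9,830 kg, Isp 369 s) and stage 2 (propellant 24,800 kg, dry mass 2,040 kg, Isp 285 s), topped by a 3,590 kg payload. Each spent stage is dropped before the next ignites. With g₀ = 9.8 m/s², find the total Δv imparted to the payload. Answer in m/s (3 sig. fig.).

Δv ≈ 10300 m/s

Ignition mass of stage 1 = 151,000+9,830 + 24,800+2,040 + 3,590 = 191,260 kg.
Stage 1: m₀ = 191,260 kg, m_f = 191,260 − 151,000 = 40,260 kg; Δv = 369×9.8×ln(4.751) = 3616.2×1.5583 ≈ 5635 m/s.
Stage 2: m₀ = 30,430 kg, m_f = 30,430 − 24,800 = 5,630 kg; Δv = 285×9.8×ln(5.405) = 2793.0×1.6873 ≈ 4713 m/s.
Total Δv = 5635 + 4713 = 10348 m/s.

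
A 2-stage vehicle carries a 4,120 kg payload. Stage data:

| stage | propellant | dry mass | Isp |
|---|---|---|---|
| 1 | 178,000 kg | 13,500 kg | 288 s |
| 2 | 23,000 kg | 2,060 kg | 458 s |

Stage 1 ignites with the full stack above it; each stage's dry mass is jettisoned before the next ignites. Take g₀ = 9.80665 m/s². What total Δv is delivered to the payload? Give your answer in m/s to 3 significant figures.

Ignition mass of stage 1 = 178,000+13,500 + 23,000+2,060 + 4,120 = 220,680 kg.
Stage 1: m₀ = 220,680 kg, m_f = 220,680 − 178,000 = 42,680 kg; Δv = 288×9.80665×ln(5.171) = 2824.3×1.6430 ≈ 4640 m/s.
Stage 2: m₀ = 29,180 kg, m_f = 29,180 − 23,000 = 6,180 kg; Δv = 458×9.80665×ln(4.722) = 4491.4×1.5522 ≈ 6971 m/s.
Total Δv = 4640 + 6971 = 11611 m/s.

Δv ≈ 11600 m/s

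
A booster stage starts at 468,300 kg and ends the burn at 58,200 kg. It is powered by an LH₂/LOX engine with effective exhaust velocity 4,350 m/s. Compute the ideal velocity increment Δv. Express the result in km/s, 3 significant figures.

Δv ≈ 9.07 km/s

From the ideal rocket equation, Δv = v_e · ln(m₀/m_f) = 4350.0 × ln(8.046) = 4350.0 × 2.0852 ≈ 9070.7 m/s.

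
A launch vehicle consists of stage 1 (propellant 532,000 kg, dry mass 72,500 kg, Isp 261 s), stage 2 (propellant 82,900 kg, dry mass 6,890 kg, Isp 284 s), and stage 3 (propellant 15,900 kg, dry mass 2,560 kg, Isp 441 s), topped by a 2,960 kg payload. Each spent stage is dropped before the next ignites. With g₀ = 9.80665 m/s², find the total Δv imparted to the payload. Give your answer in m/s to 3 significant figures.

Ignition mass of stage 1 = 532,000+72,500 + 82,900+6,890 + 15,900+2,560 + 2,960 = 715,710 kg.
Stage 1: m₀ = 715,710 kg, m_f = 715,710 − 532,000 = 183,710 kg; Δv = 261×9.80665×ln(3.896) = 2559.5×1.3599 ≈ 3481 m/s.
Stage 2: m₀ = 111,210 kg, m_f = 111,210 − 82,900 = 28,310 kg; Δv = 284×9.80665×ln(3.928) = 2785.1×1.3682 ≈ 3811 m/s.
Stage 3: m₀ = 21,420 kg, m_f = 21,420 − 15,900 = 5,520 kg; Δv = 441×9.80665×ln(3.88) = 4324.7×1.3559 ≈ 5864 m/s.
Total Δv = 3481 + 3811 + 5864 = 13156 m/s.

Δv ≈ 13200 m/s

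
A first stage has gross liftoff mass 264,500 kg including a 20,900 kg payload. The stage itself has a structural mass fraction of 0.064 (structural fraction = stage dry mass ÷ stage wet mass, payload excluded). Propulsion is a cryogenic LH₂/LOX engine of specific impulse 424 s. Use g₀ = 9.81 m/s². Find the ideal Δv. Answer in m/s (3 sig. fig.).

Stage wet mass = m₀ − payload = 264,500 − 20,900 = 243,600 kg.
Stage dry mass = ε × stage wet mass = 0.064 × 243,600 = 15,590.4 kg.
Burnout mass m_f = stage dry + payload = 15,590.4 + 20,900 = 36,490.4 kg.
v_e = Isp · g₀ = 424 × 9.81 = 4159.4 m/s.
Δv = v_e · ln(264,500/36,490.4) = 4159.4 × ln(7.248) = 4159.4 × 1.9808 ≈ 8239 m/s.

Δv ≈ 8240 m/s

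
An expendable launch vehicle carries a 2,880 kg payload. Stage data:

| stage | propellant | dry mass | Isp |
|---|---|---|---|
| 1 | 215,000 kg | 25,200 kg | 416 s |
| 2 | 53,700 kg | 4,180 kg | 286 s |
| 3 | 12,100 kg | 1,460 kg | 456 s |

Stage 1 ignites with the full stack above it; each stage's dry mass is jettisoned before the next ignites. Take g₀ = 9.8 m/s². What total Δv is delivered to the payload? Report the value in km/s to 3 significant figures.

Δv ≈ 14.2 km/s

Ignition mass of stage 1 = 215,000+25,200 + 53,700+4,180 + 12,100+1,460 + 2,880 = 314,520 kg.
Stage 1: m₀ = 314,520 kg, m_f = 314,520 − 215,000 = 99,520 kg; Δv = 416×9.8×ln(3.16) = 4076.8×1.1507 ≈ 4691 m/s.
Stage 2: m₀ = 74,320 kg, m_f = 74,320 − 53,700 = 20,620 kg; Δv = 286×9.8×ln(3.604) = 2802.8×1.2821 ≈ 3594 m/s.
Stage 3: m₀ = 16,440 kg, m_f = 16,440 − 12,100 = 4,340 kg; Δv = 456×9.8×ln(3.788) = 4468.8×1.3318 ≈ 5952 m/s.
Total Δv = 4691 + 3594 + 5952 = 14237 m/s.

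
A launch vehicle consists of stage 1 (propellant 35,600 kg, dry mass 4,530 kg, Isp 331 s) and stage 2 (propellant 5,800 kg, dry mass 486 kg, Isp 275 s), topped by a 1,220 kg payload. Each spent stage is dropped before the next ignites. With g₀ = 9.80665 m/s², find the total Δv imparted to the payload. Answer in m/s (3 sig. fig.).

Ignition mass of stage 1 = 35,600+4,530 + 5,800+486 + 1,220 = 47,636 kg.
Stage 1: m₀ = 47,636 kg, m_f = 47,636 − 35,600 = 12,036 kg; Δv = 331×9.80665×ln(3.958) = 3246.0×1.3757 ≈ 4465 m/s.
Stage 2: m₀ = 7,506 kg, m_f = 7,506 − 5,800 = 1,706 kg; Δv = 275×9.80665×ln(4.4) = 2696.8×1.4816 ≈ 3995 m/s.
Total Δv = 4465 + 3995 = 8460 m/s.

Δv ≈ 8460 m/s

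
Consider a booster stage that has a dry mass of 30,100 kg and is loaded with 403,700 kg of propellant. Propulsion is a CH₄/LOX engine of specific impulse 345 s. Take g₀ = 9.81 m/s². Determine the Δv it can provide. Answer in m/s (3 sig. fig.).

v_e = Isp · g₀ = 345 × 9.81 = 3384.5 m/s.
m₀ = m_dry + m_prop = 30,100 + 403,700 = 433,800 kg.
From the ideal rocket equation, Δv = v_e · ln(m₀/m_f) = 3384.5 × ln(14.41) = 3384.5 × 2.6681 ≈ 9029.9 m/s.

Δv ≈ 9030 m/s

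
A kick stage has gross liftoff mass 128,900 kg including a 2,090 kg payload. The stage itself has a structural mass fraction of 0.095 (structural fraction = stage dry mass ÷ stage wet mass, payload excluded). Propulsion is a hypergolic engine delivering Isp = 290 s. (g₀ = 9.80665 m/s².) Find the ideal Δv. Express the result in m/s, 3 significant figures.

Stage wet mass = m₀ − payload = 128,900 − 2,090 = 126,810 kg.
Stage dry mass = ε × stage wet mass = 0.095 × 126,810 = 12,047 kg.
Burnout mass m_f = stage dry + payload = 12,047 + 2,090 = 14,137 kg.
v_e = Isp · g₀ = 290 × 9.80665 = 2843.9 m/s.
From the ideal rocket equation, Δv = v_e · ln(128,900/14,137) = 2843.9 × ln(9.118) = 2843.9 × 2.2102 ≈ 6286 m/s.

Δv ≈ 6290 m/s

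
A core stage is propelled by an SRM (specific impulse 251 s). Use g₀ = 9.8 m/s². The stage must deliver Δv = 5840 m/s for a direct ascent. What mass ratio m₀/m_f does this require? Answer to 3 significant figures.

mass ratio ≈ 10.7

v_e = Isp · g₀ = 251 × 9.8 = 2459.8 m/s.
Using Δv = v_e ln(m₀/m_f): m₀/m_f = exp(Δv / v_e) = exp(5840 / 2459.8) = exp(2.3742) = 10.7422.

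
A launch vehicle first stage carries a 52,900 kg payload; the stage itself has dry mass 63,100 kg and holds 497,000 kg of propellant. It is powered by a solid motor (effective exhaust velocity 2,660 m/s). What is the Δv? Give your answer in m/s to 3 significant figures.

m₀ = payload + dry + propellant = 52,900 + 63,100 + 497,000 = 613,000 kg.
m_f = payload + dry = 52,900 + 63,100 = 116,000 kg.
Δv = v_e · ln(m₀/m_f) = 2660.0 × ln(5.284) = 2660.0 × 1.6648 ≈ 4428.3 m/s.

Δv ≈ 4430 m/s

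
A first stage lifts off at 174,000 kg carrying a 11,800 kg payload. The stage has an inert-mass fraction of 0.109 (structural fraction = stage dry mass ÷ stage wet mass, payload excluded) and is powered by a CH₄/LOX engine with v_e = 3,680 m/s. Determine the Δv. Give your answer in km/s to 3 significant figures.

Δv ≈ 6.53 km/s

Stage wet mass = m₀ − payload = 174,000 − 11,800 = 162,200 kg.
Stage dry mass = ε × stage wet mass = 0.109 × 162,200 = 17,679.8 kg.
Burnout mass m_f = stage dry + payload = 17,679.8 + 11,800 = 29,479.8 kg.
Δv = v_e · ln(174,000/29,479.8) = 3680.0 × ln(5.902) = 3680.0 × 1.7754 ≈ 6533 m/s.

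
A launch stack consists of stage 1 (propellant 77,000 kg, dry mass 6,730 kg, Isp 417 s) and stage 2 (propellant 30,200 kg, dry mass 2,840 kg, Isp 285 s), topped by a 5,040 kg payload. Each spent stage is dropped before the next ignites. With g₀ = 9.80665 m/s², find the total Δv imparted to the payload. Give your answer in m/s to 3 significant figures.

Ignition mass of stage 1 = 77,000+6,730 + 30,200+2,840 + 5,040 = 121,810 kg.
Stage 1: m₀ = 121,810 kg, m_f = 121,810 − 77,000 = 44,810 kg; Δv = 417×9.80665×ln(2.718) = 4089.4×1.0000 ≈ 4090 m/s.
Stage 2: m₀ = 38,080 kg, m_f = 38,080 − 30,200 = 7,880 kg; Δv = 285×9.80665×ln(4.832) = 2794.9×1.5754 ≈ 4403 m/s.
Total Δv = 4090 + 4403 = 8493 m/s.

Δv ≈ 8490 m/s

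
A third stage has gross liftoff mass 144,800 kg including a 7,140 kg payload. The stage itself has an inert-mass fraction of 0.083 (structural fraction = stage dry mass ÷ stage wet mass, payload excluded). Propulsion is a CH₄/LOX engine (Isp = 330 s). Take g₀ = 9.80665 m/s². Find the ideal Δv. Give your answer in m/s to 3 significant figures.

Δv ≈ 6650 m/s

Stage wet mass = m₀ − payload = 144,800 − 7,140 = 137,660 kg.
Stage dry mass = ε × stage wet mass = 0.083 × 137,660 = 11,425.8 kg.
Burnout mass m_f = stage dry + payload = 11,425.8 + 7,140 = 18,565.8 kg.
v_e = Isp · g₀ = 330 × 9.80665 = 3236.2 m/s.
By the Tsiolkovsky rocket equation, Δv = v_e · ln(144,800/18,565.8) = 3236.2 × ln(7.799) = 3236.2 × 2.0540 ≈ 6647 m/s.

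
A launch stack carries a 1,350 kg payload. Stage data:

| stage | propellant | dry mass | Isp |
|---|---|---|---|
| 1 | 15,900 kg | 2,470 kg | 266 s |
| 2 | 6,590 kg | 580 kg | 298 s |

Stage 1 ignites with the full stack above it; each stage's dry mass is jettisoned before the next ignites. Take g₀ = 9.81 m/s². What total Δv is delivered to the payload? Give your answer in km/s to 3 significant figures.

Δv ≈ 6.68 km/s

Ignition mass of stage 1 = 15,900+2,470 + 6,590+580 + 1,350 = 26,890 kg.
Stage 1: m₀ = 26,890 kg, m_f = 26,890 − 15,900 = 10,990 kg; Δv = 266×9.81×ln(2.447) = 2609.5×0.8948 ≈ 2335 m/s.
Stage 2: m₀ = 8,520 kg, m_f = 8,520 − 6,590 = 1,930 kg; Δv = 298×9.81×ln(4.415) = 2923.4×1.4849 ≈ 4341 m/s.
Total Δv = 2335 + 4341 = 6676 m/s.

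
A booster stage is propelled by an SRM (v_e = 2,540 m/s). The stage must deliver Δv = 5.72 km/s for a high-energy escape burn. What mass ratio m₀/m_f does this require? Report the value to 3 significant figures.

From the ideal rocket equation, m₀/m_f = exp(Δv / v_e) = exp(5720 / 2540.0) = exp(2.2520) = 9.5064.

mass ratio ≈ 9.51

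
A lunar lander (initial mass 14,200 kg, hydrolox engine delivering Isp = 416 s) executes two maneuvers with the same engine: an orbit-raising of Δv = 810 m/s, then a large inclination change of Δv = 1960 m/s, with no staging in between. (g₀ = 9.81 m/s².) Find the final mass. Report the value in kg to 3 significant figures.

final mass ≈ 7200 kg

v_e = Isp · g₀ = 416 × 9.81 = 4081.0 m/s.
After the first burn: m = 14200 × exp(−810/4081.0) = 14200 × 0.81997 = 11,643.6 kg.
After the second burn: m = 11,643.6 × exp(−1960/4081.0) = 11,643.6 × 0.61861 = 7,202.85 kg.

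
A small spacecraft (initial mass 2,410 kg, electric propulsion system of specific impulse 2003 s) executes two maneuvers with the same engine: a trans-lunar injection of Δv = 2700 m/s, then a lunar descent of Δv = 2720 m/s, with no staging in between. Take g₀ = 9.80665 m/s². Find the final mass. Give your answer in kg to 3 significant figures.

v_e = Isp · g₀ = 2003 × 9.80665 = 19642.7 m/s.
After the first burn: m = 2410 × exp(−2700/19642.7) = 2410 × 0.87157 = 2,100.48 kg.
After the second burn: m = 2,100.48 × exp(−2720/19642.7) = 2,100.48 × 0.87069 = 1,828.87 kg.

final mass ≈ 1830 kg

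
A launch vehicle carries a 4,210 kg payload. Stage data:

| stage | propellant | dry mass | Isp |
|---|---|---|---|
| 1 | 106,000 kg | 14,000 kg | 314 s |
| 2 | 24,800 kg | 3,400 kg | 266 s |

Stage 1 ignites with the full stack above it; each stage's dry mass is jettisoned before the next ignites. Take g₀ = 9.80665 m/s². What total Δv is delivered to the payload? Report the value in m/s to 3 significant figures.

Ignition mass of stage 1 = 106,000+14,000 + 24,800+3,400 + 4,210 = 152,410 kg.
Stage 1: m₀ = 152,410 kg, m_f = 152,410 − 106,000 = 46,410 kg; Δv = 314×9.80665×ln(3.284) = 3079.3×1.1891 ≈ 3661 m/s.
Stage 2: m₀ = 32,410 kg, m_f = 32,410 − 24,800 = 7,610 kg; Δv = 266×9.80665×ln(4.259) = 2608.6×1.4490 ≈ 3780 m/s.
Total Δv = 3661 + 3780 = 7441 m/s.

Δv ≈ 7440 m/s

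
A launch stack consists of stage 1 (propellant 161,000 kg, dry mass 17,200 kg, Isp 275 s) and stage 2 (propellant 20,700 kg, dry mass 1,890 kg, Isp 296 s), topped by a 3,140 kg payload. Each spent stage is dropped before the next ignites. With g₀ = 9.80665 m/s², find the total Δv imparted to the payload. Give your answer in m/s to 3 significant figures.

Ignition mass of stage 1 = 161,000+17,200 + 20,700+1,890 + 3,140 = 203,930 kg.
Stage 1: m₀ = 203,930 kg, m_f = 203,930 − 161,000 = 42,930 kg; Δv = 275×9.80665×ln(4.75) = 2696.8×1.5582 ≈ 4202 m/s.
Stage 2: m₀ = 25,730 kg, m_f = 25,730 − 20,700 = 5,030 kg; Δv = 296×9.80665×ln(5.115) = 2902.8×1.6322 ≈ 4738 m/s.
Total Δv = 4202 + 4738 = 8940 m/s.

Δv ≈ 8940 m/s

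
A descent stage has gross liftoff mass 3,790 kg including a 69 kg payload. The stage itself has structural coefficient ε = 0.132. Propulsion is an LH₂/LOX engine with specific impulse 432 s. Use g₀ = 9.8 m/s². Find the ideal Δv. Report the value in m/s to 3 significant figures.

Stage wet mass = m₀ − payload = 3,790 − 69 = 3,721 kg.
Stage dry mass = ε × stage wet mass = 0.132 × 3,721 = 491.172 kg.
Burnout mass m_f = stage dry + payload = 491.172 + 69 = 560.172 kg.
v_e = Isp · g₀ = 432 × 9.8 = 4233.6 m/s.
From the ideal rocket equation, Δv = v_e · ln(3,790/560.172) = 4233.6 × ln(6.766) = 4233.6 × 1.9119 ≈ 8094 m/s.

Δv ≈ 8090 m/s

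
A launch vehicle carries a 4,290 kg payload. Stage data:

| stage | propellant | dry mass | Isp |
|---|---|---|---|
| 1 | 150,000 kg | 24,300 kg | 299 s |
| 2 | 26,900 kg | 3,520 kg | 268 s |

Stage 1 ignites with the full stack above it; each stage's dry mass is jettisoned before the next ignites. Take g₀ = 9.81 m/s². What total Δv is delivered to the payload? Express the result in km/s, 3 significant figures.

Ignition mass of stage 1 = 150,000+24,300 + 26,900+3,520 + 4,290 = 209,010 kg.
Stage 1: m₀ = 209,010 kg, m_f = 209,010 − 150,000 = 59,010 kg; Δv = 299×9.81×ln(3.542) = 2933.2×1.2647 ≈ 3710 m/s.
Stage 2: m₀ = 34,710 kg, m_f = 34,710 − 26,900 = 7,810 kg; Δv = 268×9.81×ln(4.444) = 2629.1×1.4916 ≈ 3922 m/s.
Total Δv = 3710 + 3922 = 7632 m/s.

Δv ≈ 7.63 km/s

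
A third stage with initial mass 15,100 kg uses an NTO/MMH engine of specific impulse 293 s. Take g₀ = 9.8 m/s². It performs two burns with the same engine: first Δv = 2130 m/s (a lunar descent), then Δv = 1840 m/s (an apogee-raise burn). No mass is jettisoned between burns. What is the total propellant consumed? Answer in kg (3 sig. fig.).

v_e = Isp · g₀ = 293 × 9.8 = 2871.4 m/s.
After the first burn: m = 15100 × exp(−2130/2871.4) = 15100 × 0.47626 = 7,191.53 kg.
After the second burn: m = 7,191.53 × exp(−1840/2871.4) = 7,191.53 × 0.52687 = 3,789 kg.
Total propellant = m₀ − m_final = 15100 − 3,789 = 11,311 kg.

total propellant consumed ≈ 11300 kg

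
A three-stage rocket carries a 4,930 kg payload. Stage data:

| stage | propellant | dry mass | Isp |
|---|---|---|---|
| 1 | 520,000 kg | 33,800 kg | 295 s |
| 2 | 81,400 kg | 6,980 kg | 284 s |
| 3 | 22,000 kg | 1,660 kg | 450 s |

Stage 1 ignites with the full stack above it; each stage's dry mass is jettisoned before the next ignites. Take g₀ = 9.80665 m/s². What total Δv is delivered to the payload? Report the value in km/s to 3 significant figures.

Ignition mass of stage 1 = 520,000+33,800 + 81,400+6,980 + 22,000+1,660 + 4,930 = 670,770 kg.
Stage 1: m₀ = 670,770 kg, m_f = 670,770 − 520,000 = 150,770 kg; Δv = 295×9.80665×ln(4.449) = 2893.0×1.4927 ≈ 4318 m/s.
Stage 2: m₀ = 116,970 kg, m_f = 116,970 − 81,400 = 35,570 kg; Δv = 284×9.80665×ln(3.288) = 2785.1×1.1904 ≈ 3315 m/s.
Stage 3: m₀ = 28,590 kg, m_f = 28,590 − 22,000 = 6,590 kg; Δv = 450×9.80665×ln(4.338) = 4413.0×1.4675 ≈ 6476 m/s.
Total Δv = 4318 + 3315 + 6476 = 14109 m/s.

Δv ≈ 14.1 km/s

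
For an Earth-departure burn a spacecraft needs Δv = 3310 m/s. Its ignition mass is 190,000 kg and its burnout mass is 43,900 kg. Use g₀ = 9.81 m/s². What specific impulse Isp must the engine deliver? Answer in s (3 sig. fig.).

ln(m₀/m_f) = ln(190000/43900) = ln(4.328) = 1.4651.
v_e = Δv / ln(m₀/m_f) = 3310 / 1.4651 = 2259.2 m/s.
Isp = v_e / g₀ = 2259.2 / 9.81 = 230.3 s.

Isp ≈ 230 s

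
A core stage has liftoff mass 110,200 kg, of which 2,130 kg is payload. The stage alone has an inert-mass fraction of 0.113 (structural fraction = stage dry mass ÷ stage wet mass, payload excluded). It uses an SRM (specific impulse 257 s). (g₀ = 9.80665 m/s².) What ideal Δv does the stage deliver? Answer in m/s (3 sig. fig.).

Stage wet mass = m₀ − payload = 110,200 − 2,130 = 108,070 kg.
Stage dry mass = ε × stage wet mass = 0.113 × 108,070 = 12,211.9 kg.
Burnout mass m_f = stage dry + payload = 12,211.9 + 2,130 = 14,341.9 kg.
v_e = Isp · g₀ = 257 × 9.80665 = 2520.3 m/s.
Using Δv = v_e ln(m₀/m_f): Δv = v_e · ln(110,200/14,341.9) = 2520.3 × ln(7.684) = 2520.3 × 2.0391 ≈ 5139 m/s.

Δv ≈ 5140 m/s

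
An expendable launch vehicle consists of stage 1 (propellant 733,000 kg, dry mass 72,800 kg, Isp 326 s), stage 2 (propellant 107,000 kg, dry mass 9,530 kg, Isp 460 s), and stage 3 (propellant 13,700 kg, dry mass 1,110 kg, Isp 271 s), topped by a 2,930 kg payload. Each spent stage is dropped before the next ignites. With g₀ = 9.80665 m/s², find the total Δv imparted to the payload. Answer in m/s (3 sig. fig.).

Δv ≈ 16000 m/s

Ignition mass of stage 1 = 733,000+72,800 + 107,000+9,530 + 13,700+1,110 + 2,930 = 940,070 kg.
Stage 1: m₀ = 940,070 kg, m_f = 940,070 − 733,000 = 207,070 kg; Δv = 326×9.80665×ln(4.54) = 3197.0×1.5129 ≈ 4837 m/s.
Stage 2: m₀ = 134,270 kg, m_f = 134,270 − 107,000 = 27,270 kg; Δv = 460×9.80665×ln(4.924) = 4511.1×1.5941 ≈ 7191 m/s.
Stage 3: m₀ = 17,740 kg, m_f = 17,740 − 13,700 = 4,040 kg; Δv = 271×9.80665×ln(4.391) = 2657.6×1.4796 ≈ 3932 m/s.
Total Δv = 4837 + 7191 + 3932 = 15960 m/s.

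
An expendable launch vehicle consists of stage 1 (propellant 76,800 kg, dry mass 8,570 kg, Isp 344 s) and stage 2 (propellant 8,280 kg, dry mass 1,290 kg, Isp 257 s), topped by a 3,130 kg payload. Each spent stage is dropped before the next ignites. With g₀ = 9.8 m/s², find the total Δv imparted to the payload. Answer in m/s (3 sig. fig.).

Δv ≈ 7810 m/s

Ignition mass of stage 1 = 76,800+8,570 + 8,280+1,290 + 3,130 = 98,070 kg.
Stage 1: m₀ = 98,070 kg, m_f = 98,070 − 76,800 = 21,270 kg; Δv = 344×9.8×ln(4.611) = 3371.2×1.5284 ≈ 5152 m/s.
Stage 2: m₀ = 12,700 kg, m_f = 12,700 − 8,280 = 4,420 kg; Δv = 257×9.8×ln(2.873) = 2518.6×1.0555 ≈ 2658 m/s.
Total Δv = 5152 + 2658 = 7810 m/s.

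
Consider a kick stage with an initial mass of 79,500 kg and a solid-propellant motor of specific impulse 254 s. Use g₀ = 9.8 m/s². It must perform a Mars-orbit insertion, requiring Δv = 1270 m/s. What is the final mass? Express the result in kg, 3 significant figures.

v_e = Isp · g₀ = 254 × 9.8 = 2489.2 m/s.
m₀/m_f = exp(Δv / v_e) = exp(1270 / 2489.2) = exp(0.5102) = 1.6656.
m_f = m₀ / 1.6656 = 79,500 / 1.6656 = 47,730.5 kg.

final mass ≈ 47700 kg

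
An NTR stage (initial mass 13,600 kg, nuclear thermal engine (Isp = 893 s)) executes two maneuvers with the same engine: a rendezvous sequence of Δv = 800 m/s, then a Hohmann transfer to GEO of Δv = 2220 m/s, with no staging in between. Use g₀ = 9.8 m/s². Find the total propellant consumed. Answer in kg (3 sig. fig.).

v_e = Isp · g₀ = 893 × 9.8 = 8751.4 m/s.
After the first burn: m = 13600 × exp(−800/8751.4) = 13600 × 0.91264 = 12,411.9 kg.
After the second burn: m = 12,411.9 × exp(−2220/8751.4) = 12,411.9 × 0.77594 = 9,630.89 kg.
Total propellant = m₀ − m_final = 13600 − 9,630.89 = 3,969.11 kg.

total propellant consumed ≈ 3970 kg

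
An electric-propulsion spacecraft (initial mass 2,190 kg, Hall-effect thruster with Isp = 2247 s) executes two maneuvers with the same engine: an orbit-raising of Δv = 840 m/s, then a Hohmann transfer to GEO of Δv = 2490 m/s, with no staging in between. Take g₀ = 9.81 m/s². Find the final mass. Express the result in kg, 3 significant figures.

final mass ≈ 1880 kg

v_e = Isp · g₀ = 2247 × 9.81 = 22043.1 m/s.
After the first burn: m = 2190 × exp(−840/22043.1) = 2190 × 0.96261 = 2,108.12 kg.
After the second burn: m = 2,108.12 × exp(−2490/22043.1) = 2,108.12 × 0.89319 = 1,882.95 kg.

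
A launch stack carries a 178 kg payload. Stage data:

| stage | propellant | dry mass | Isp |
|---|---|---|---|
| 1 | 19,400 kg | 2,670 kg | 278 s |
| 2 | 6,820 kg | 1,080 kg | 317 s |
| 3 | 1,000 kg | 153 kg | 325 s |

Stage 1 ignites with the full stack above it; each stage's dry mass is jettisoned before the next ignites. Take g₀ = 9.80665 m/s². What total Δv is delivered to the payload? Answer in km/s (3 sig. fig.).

Δv ≈ 11.2 km/s

Ignition mass of stage 1 = 19,400+2,670 + 6,820+1,080 + 1,000+153 + 178 = 31,301 kg.
Stage 1: m₀ = 31,301 kg, m_f = 31,301 − 19,400 = 11,901 kg; Δv = 278×9.80665×ln(2.63) = 2726.2×0.9670 ≈ 2636 m/s.
Stage 2: m₀ = 9,231 kg, m_f = 9,231 − 6,820 = 2,411 kg; Δv = 317×9.80665×ln(3.829) = 3108.7×1.3425 ≈ 4174 m/s.
Stage 3: m₀ = 1,331 kg, m_f = 1,331 − 1,000 = 331 kg; Δv = 325×9.80665×ln(4.021) = 3187.2×1.3916 ≈ 4435 m/s.
Total Δv = 2636 + 4174 + 4435 = 11245 m/s.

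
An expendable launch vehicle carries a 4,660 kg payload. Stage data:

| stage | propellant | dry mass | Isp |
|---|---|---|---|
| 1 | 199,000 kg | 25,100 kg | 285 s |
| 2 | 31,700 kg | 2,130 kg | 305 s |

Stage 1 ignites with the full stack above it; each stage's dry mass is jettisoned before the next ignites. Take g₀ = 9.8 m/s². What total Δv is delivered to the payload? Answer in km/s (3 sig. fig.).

Ignition mass of stage 1 = 199,000+25,100 + 31,700+2,130 + 4,660 = 262,590 kg.
Stage 1: m₀ = 262,590 kg, m_f = 262,590 − 199,000 = 63,590 kg; Δv = 285×9.8×ln(4.129) = 2793.0×1.4181 ≈ 3961 m/s.
Stage 2: m₀ = 38,490 kg, m_f = 38,490 − 31,700 = 6,790 kg; Δv = 305×9.8×ln(5.669) = 2989.0×1.7349 ≈ 5186 m/s.
Total Δv = 3961 + 5186 = 9147 m/s.

Δv ≈ 9.15 km/s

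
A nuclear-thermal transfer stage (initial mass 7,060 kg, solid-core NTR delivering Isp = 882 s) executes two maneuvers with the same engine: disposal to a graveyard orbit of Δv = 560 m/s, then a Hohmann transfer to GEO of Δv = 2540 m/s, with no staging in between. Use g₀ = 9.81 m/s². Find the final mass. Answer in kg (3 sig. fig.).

final mass ≈ 4930 kg

v_e = Isp · g₀ = 882 × 9.81 = 8652.4 m/s.
After the first burn: m = 7060 × exp(−560/8652.4) = 7060 × 0.93733 = 6,617.55 kg.
After the second burn: m = 6,617.55 × exp(−2540/8652.4) = 6,617.55 × 0.74560 = 4,934.05 kg.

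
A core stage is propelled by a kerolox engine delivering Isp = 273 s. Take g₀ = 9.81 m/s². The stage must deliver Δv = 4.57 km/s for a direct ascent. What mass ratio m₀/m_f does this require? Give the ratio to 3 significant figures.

v_e = Isp · g₀ = 273 × 9.81 = 2678.1 m/s.
Using Δv = v_e ln(m₀/m_f): m₀/m_f = exp(Δv / v_e) = exp(4570 / 2678.1) = exp(1.7064) = 5.5092.

mass ratio ≈ 5.51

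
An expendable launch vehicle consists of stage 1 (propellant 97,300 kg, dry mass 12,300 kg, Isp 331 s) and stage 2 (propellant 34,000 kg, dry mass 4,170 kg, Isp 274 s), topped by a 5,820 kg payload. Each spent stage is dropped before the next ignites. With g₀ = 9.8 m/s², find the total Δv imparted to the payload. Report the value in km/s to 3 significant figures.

Ignition mass of stage 1 = 97,300+12,300 + 34,000+4,170 + 5,820 = 153,590 kg.
Stage 1: m₀ = 153,590 kg, m_f = 153,590 − 97,300 = 56,290 kg; Δv = 331×9.8×ln(2.729) = 3243.8×1.0038 ≈ 3256 m/s.
Stage 2: m₀ = 43,990 kg, m_f = 43,990 − 34,000 = 9,990 kg; Δv = 274×9.8×ln(4.403) = 2685.2×1.4824 ≈ 3980 m/s.
Total Δv = 3256 + 3980 = 7236 m/s.

Δv ≈ 7.24 km/s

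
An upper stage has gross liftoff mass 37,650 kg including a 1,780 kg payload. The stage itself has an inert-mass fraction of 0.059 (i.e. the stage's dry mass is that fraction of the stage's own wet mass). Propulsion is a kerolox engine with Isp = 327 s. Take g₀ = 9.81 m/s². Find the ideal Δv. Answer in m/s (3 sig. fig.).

Δv ≈ 7280 m/s

Stage wet mass = m₀ − payload = 37,650 − 1,780 = 35,870 kg.
Stage dry mass = ε × stage wet mass = 0.059 × 35,870 = 2,116.33 kg.
Burnout mass m_f = stage dry + payload = 2,116.33 + 1,780 = 3,896.33 kg.
v_e = Isp · g₀ = 327 × 9.81 = 3207.9 m/s.
Δv = v_e · ln(37,650/3,896.33) = 3207.9 × ln(9.663) = 3207.9 × 2.2683 ≈ 7276 m/s.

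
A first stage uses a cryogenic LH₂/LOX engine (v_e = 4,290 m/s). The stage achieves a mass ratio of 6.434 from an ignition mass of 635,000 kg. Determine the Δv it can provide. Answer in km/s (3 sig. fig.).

Δv ≈ 7.99 km/s

Rocket equation: Δv = v_e · ln(6.434) = 4290.0 × 1.8616 ≈ 7986.2 m/s.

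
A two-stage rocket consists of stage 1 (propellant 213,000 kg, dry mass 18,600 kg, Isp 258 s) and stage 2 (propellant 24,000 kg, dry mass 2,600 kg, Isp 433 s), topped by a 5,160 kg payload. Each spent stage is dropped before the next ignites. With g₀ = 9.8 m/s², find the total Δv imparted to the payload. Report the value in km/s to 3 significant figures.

Δv ≈ 10.2 km/s

Ignition mass of stage 1 = 213,000+18,600 + 24,000+2,600 + 5,160 = 263,360 kg.
Stage 1: m₀ = 263,360 kg, m_f = 263,360 − 213,000 = 50,360 kg; Δv = 258×9.8×ln(5.23) = 2528.4×1.6543 ≈ 4183 m/s.
Stage 2: m₀ = 31,760 kg, m_f = 31,760 − 24,000 = 7,760 kg; Δv = 433×9.8×ln(4.093) = 4243.4×1.4092 ≈ 5980 m/s.
Total Δv = 4183 + 5980 = 10163 m/s.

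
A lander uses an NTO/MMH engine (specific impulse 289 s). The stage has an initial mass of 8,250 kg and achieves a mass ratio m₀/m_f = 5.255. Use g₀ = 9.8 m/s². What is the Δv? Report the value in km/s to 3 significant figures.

v_e = Isp · g₀ = 289 × 9.8 = 2832.2 m/s.
Using Δv = v_e ln(m₀/m_f): Δv = v_e · ln(5.255) = 2832.2 × 1.6592 ≈ 4699.1 m/s.

Δv ≈ 4.70 km/s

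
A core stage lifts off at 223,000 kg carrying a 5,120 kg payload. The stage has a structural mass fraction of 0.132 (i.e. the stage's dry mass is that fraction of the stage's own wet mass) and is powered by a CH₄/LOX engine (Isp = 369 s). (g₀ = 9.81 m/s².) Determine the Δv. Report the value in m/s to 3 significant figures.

Stage wet mass = m₀ − payload = 223,000 − 5,120 = 217,880 kg.
Stage dry mass = ε × stage wet mass = 0.132 × 217,880 = 28,760.2 kg.
Burnout mass m_f = stage dry + payload = 28,760.2 + 5,120 = 33,880.2 kg.
v_e = Isp · g₀ = 369 × 9.81 = 3619.9 m/s.
Using Δv = v_e ln(m₀/m_f): Δv = v_e · ln(223,000/33,880.2) = 3619.9 × ln(6.582) = 3619.9 × 1.8843 ≈ 6821 m/s.

Δv ≈ 6820 m/s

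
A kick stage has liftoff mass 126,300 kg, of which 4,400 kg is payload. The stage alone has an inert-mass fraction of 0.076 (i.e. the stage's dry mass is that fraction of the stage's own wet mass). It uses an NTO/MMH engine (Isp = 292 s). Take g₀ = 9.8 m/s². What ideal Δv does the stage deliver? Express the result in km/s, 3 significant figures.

Δv ≈ 6.36 km/s

Stage wet mass = m₀ − payload = 126,300 − 4,400 = 121,900 kg.
Stage dry mass = ε × stage wet mass = 0.076 × 121,900 = 9,264.4 kg.
Burnout mass m_f = stage dry + payload = 9,264.4 + 4,400 = 13,664.4 kg.
v_e = Isp · g₀ = 292 × 9.8 = 2861.6 m/s.
Δv = v_e · ln(126,300/13,664.4) = 2861.6 × ln(9.243) = 2861.6 × 2.2239 ≈ 6364 m/s.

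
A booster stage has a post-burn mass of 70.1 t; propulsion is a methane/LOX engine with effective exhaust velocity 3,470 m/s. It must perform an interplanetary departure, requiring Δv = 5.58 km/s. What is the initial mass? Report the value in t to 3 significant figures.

m₀/m_f = exp(Δv / v_e) = exp(5580 / 3470.0) = exp(1.6081) = 4.9932.
m₀ = m_f × 4.9932 = 70.1 × 4.9932 = 350.023 t.

initial mass ≈ 350 t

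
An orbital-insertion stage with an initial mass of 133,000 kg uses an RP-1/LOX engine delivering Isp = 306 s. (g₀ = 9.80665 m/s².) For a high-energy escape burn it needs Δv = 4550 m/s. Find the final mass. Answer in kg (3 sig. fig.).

v_e = Isp · g₀ = 306 × 9.80665 = 3000.8 m/s.
Rocket equation: m₀/m_f = exp(Δv / v_e) = exp(4550 / 3000.8) = exp(1.5162) = 4.5551.
m_f = m₀ / 4.5551 = 133,000 / 4.5551 = 29,198 kg.

final mass ≈ 29200 kg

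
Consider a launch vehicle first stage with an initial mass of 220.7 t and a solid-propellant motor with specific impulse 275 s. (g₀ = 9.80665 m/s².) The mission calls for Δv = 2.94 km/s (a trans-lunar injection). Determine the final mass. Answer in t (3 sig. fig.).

v_e = Isp · g₀ = 275 × 9.80665 = 2696.8 m/s.
m₀/m_f = exp(Δv / v_e) = exp(2940 / 2696.8) = exp(1.0902) = 2.9748.
m_f = m₀ / 2.9748 = 220.7 / 2.9748 = 74.1899 t.

final mass ≈ 74.2 t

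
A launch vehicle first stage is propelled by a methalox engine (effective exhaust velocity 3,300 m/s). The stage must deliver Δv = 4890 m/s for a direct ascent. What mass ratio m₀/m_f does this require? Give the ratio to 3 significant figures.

m₀/m_f = exp(Δv / v_e) = exp(4890 / 3300.0) = exp(1.4818) = 4.4009.

mass ratio ≈ 4.40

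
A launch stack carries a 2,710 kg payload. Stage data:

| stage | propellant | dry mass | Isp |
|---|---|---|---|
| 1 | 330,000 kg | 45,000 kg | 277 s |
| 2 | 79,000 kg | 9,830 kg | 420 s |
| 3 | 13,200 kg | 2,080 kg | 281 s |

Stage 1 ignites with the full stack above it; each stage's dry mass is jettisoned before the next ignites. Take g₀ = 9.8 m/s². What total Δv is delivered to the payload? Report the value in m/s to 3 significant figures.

Ignition mass of stage 1 = 330,000+45,000 + 79,000+9,830 + 13,200+2,080 + 2,710 = 481,820 kg.
Stage 1: m₀ = 481,820 kg, m_f = 481,820 − 330,000 = 151,820 kg; Δv = 277×9.8×ln(3.174) = 2714.6×1.1549 ≈ 3135 m/s.
Stage 2: m₀ = 106,820 kg, m_f = 106,820 − 79,000 = 27,820 kg; Δv = 420×9.8×ln(3.84) = 4116.0×1.3454 ≈ 5538 m/s.
Stage 3: m₀ = 17,990 kg, m_f = 17,990 − 13,200 = 4,790 kg; Δv = 281×9.8×ln(3.756) = 2753.8×1.3233 ≈ 3644 m/s.
Total Δv = 3135 + 5538 + 3644 = 12317 m/s.

Δv ≈ 12300 m/s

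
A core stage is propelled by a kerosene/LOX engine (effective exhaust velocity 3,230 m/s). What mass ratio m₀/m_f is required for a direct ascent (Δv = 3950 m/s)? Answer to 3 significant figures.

mass ratio ≈ 3.40

m₀/m_f = exp(Δv / v_e) = exp(3950 / 3230.0) = exp(1.2229) = 3.3971.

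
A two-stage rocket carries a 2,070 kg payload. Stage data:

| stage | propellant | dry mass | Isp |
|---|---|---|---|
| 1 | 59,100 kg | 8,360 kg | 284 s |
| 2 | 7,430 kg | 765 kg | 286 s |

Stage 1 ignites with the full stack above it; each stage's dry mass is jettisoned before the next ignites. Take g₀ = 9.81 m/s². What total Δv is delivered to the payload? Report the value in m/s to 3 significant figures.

Δv ≈ 7590 m/s

Ignition mass of stage 1 = 59,100+8,360 + 7,430+765 + 2,070 = 77,725 kg.
Stage 1: m₀ = 77,725 kg, m_f = 77,725 − 59,100 = 18,625 kg; Δv = 284×9.81×ln(4.173) = 2786.0×1.4287 ≈ 3980 m/s.
Stage 2: m₀ = 10,265 kg, m_f = 10,265 − 7,430 = 2,835 kg; Δv = 286×9.81×ln(3.621) = 2805.7×1.2867 ≈ 3610 m/s.
Total Δv = 3980 + 3610 = 7590 m/s.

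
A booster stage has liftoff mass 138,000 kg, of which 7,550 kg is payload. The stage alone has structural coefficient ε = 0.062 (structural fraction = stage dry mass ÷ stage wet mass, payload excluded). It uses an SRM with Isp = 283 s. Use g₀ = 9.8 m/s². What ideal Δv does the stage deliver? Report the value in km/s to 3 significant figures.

Stage wet mass = m₀ − payload = 138,000 − 7,550 = 130,450 kg.
Stage dry mass = ε × stage wet mass = 0.062 × 130,450 = 8,087.9 kg.
Burnout mass m_f = stage dry + payload = 8,087.9 + 7,550 = 15,637.9 kg.
v_e = Isp · g₀ = 283 × 9.8 = 2773.4 m/s.
From the ideal rocket equation, Δv = v_e · ln(138,000/15,637.9) = 2773.4 × ln(8.825) = 2773.4 × 2.1776 ≈ 6039 m/s.

Δv ≈ 6.04 km/s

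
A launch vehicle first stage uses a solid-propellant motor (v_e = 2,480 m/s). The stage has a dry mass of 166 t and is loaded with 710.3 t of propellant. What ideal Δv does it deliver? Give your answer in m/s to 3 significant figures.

Δv ≈ 4130 m/s

m₀ = m_dry + m_prop = 166 + 710.3 = 876.3 t.
By the Tsiolkovsky rocket equation, Δv = v_e · ln(m₀/m_f) = 2480.0 × ln(5.279) = 2480.0 × 1.6637 ≈ 4126.0 m/s.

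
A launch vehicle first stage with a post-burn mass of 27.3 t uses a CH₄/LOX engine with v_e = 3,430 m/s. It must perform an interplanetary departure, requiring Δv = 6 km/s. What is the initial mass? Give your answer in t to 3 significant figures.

m₀/m_f = exp(Δv / v_e) = exp(6000 / 3430.0) = exp(1.7493) = 5.7504.
m₀ = m_f × 5.7504 = 27.3 × 5.7504 = 156.986 t.

initial mass ≈ 157 t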